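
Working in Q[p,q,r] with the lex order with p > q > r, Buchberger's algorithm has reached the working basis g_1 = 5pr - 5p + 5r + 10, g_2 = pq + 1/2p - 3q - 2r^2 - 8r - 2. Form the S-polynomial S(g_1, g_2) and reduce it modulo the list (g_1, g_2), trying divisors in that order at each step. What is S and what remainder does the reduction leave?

S(g_1, g_2) = -pq - 1/2pr + 4qr + 2q + 2r^3 + 8r^2 + 2r; remainder on division = 4qr - q + 2r^3 + 6r^2 - 11/2r - 1.

lcm(LM(g_1), LM(g_2)) = pqr.
S = (lcm/LT(g_1))·g_1 − (lcm/LT(g_2))·g_2 = -pq - 1/2pr + 4qr + 2q + 2r^3 + 8r^2 + 2r.
Reduce S modulo (g_1, g_2) in that order:
  leading term pq: subtract (-1)·g_2 from -pq - 1/2pr + 4qr + 2q + 2r^3 + 8r^2 + 2r → -1/2pr + 1/2p + 4qr - q + 2r^3 + 6r^2 - 6r - 2
  leading term pr: subtract (-1/10)·g_1 from -1/2pr + 1/2p + 4qr - q + 2r^3 + 6r^2 - 6r - 2 → 4qr - q + 2r^3 + 6r^2 - 11/2r - 1
  leading term qr: no divisor's leading term divides it; move 4qr to the remainder.
  leading term q: no divisor's leading term divides it; move -q to the remainder.
  leading term r^3: no divisor's leading term divides it; move 2r^3 to the remainder.
  leading term r^2: no divisor's leading term divides it; move 6r^2 to the remainder.
  leading term r: no divisor's leading term divides it; move -11/2r to the remainder.
  leading term 1: no divisor's leading term divides it; move -1 to the remainder.
The remainder 4qr - q + 2r^3 + 6r^2 - 11/2r - 1 is nonzero, so it would be added as the next basis element.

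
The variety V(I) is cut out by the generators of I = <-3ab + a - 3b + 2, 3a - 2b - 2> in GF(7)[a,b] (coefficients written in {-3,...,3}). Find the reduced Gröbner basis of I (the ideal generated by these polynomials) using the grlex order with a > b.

f_1 = -3ab + a - 3b + 2, LT = ab.
f_2 = 3a - 2b - 2, LT = a.

S(f_1,f_2): lcm = ab. S = 3b^2 + 2a - 3b - 3.
  leading term b^2: no divisor's leading term divides it; move 3b^2 to the remainder.
  leading term a: subtract (3)·f_2 from 2a - 3b - 3 → 3b + 3
  leading term b: no divisor's leading term divides it; move 3b to the remainder.
  leading term 1: no divisor's leading term divides it; move 3 to the remainder.
  remainder 3b^2 + 3b + 3 ≠ 0; add g_3 = 3b^2 + 3b + 3 to the basis.

The other S-polynomials (S(f_1,g_3), S(f_2,g_3)) all reduce to 0 modulo the current basis, so we have a Gröbner basis.
Inter-reduce: drop elements whose leading term is divisible by another's, tail-reduce, and make monic.

G = {b^2 + b + 1, a - 3b - 3}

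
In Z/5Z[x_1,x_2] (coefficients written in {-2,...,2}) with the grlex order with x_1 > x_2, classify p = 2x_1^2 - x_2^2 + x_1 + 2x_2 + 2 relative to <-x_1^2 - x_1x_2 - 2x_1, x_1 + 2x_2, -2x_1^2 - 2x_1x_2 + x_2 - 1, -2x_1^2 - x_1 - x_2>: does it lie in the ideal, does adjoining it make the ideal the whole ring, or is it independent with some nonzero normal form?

First compute the reduced Gröbner basis of I by Buchberger's algorithm.
f_1 = -x_1^2 - x_1x_2 - 2x_1, LT = x_1^2.
f_2 = x_1 + 2x_2, LT = x_1.
f_3 = -2x_1^2 - 2x_1x_2 + x_2 - 1, LT = x_1^2.
f_4 = -2x_1^2 - x_1 - x_2, LT = x_1^2.

S(f_1,f_2): lcm = x_1^2. S = -x_1x_2 + 2x_1.
  leading term x_1x_2: subtract (-x_2)·f_2 from -x_1x_2 + 2x_1 → 2x_2^2 + 2x_1
  leading term x_2^2: no divisor's leading term divides it; move 2x_2^2 to the remainder.
  leading term x_1: subtract (2)·f_2 from 2x_1 → x_2
  leading term x_2: no divisor's leading term divides it; move x_2 to the remainder.
  remainder 2x_2^2 + x_2 ≠ 0; add h_5 = 2x_2^2 + x_2 to the basis.

S(f_1,f_3): lcm = x_1^2. S = 2x_1 - 2x_2 + 2.
  leading term x_1: subtract (2)·f_2 from 2x_1 - 2x_2 + 2 → -x_2 + 2
  leading term x_2: no divisor's leading term divides it; move -x_2 to the remainder.
  leading term 1: no divisor's leading term divides it; move 2 to the remainder.
  remainder -x_2 + 2 ≠ 0; add h_6 = -x_2 + 2 to the basis.

The other S-polynomials (S(f_1,f_4), S(f_2,f_3), S(f_2,f_4), S(f_3,f_4), S(f_1,h_5), S(f_2,h_5), S(f_3,h_5), S(f_4,h_5), S(f_1,h_6), S(f_2,h_6), S(f_3,h_6), S(f_4,h_6), S(h_5,h_6)) all reduce to 0 modulo the current basis, so we have a Gröbner basis.
Inter-reduce: drop elements whose leading term is divisible by another's, tail-reduce, and make monic.
Reduced Gröbner basis: {x_1 - 1, x_2 - 2}.
Label its elements g_1 = x_1 - 1, g_2 = x_2 - 2.

Reduce p = 2x_1^2 - x_2^2 + x_1 + 2x_2 + 2 modulo G:
  leading term x_1^2: subtract (2x_1)·g_1 from 2x_1^2 - x_2^2 + x_1 + 2x_2 + 2 → -x_2^2 - 2x_1 + 2x_2 + 2
  leading term x_2^2: subtract (-x_2)·g_2 from -x_2^2 - 2x_1 + 2x_2 + 2 → -2x_1 + 2
  leading term x_1: subtract (-2)·g_1 from -2x_1 + 2 → 0
  normal form = 0.
Since the normal form is 0, p ∈ I.

2x_1^2 - x_2^2 + x_1 + 2x_2 + 2 lies in I (it reduces to 0).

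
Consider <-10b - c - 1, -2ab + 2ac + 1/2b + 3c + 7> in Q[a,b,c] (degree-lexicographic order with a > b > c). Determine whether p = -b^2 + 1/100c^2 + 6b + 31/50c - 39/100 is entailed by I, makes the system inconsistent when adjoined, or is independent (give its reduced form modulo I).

First compute the reduced Gröbner basis of I by Buchberger's algorithm.
f_1 = -10b - c - 1, LT = b.
f_2 = -2ab + 2ac + 1/2b + 3c + 7, LT = ab.

S(f_1,f_2): lcm = ab. S = 11/10ac + 1/10a + 1/4b + 3/2c + 7/2.
  leading term ac: no divisor's leading term divides it; move 11/10ac to the remainder.
  leading term a: no divisor's leading term divides it; move 1/10a to the remainder.
  leading term b: subtract (-1/40)·f_1 from 1/4b + 3/2c + 7/2 → 59/40c + 139/40
  leading term c: no divisor's leading term divides it; move 59/40c to the remainder.
  leading term 1: no divisor's leading term divides it; move 139/40 to the remainder.
  remainder 11/10ac + 1/10a + 59/40c + 139/40 ≠ 0; add h_3 = 11/10ac + 1/10a + 59/40c + 139/40 to the basis.

The other S-polynomials (S(f_1,h_3), S(f_2,h_3)) all reduce to 0 modulo the current basis, so we have a Gröbner basis.
Inter-reduce: drop elements whose leading term is divisible by another's, tail-reduce, and make monic.
Reduced Gröbner basis: {ac + 1/11a + 59/44c + 139/44, b + 1/10c + 1/10}.
Label its elements g_1 = ac + 1/11a + 59/44c + 139/44, g_2 = b + 1/10c + 1/10.

Reduce p = -b^2 + 1/100c^2 + 6b + 31/50c - 39/100 modulo G:
  leading term b^2: subtract (-b)·g_2 from -b^2 + 1/100c^2 + 6b + 31/50c - 39/100 → 1/10bc + 1/100c^2 + 61/10b + 31/50c - 39/100
  leading term bc: subtract (1/10c)·g_2 from 1/10bc + 1/100c^2 + 61/10b + 31/50c - 39/100 → 61/10b + 61/100c - 39/100
  leading term b: subtract (61/10)·g_2 from 61/10b + 61/100c - 39/100 → -1
  leading term 1: no divisor's leading term divides it; move -1 to the remainder.
  normal form = -1.
The normal form is nonzero, so p ∉ I. Since p minus its normal form lies in I, I + (p) = I + (r) where r = -1; decide whether this ideal is the whole ring.
Here r = -1 is a nonzero constant, hence a unit: 1 ∈ I + (p), the Gröbner basis of I + (p) is {1}, and the enlarged system has no common solution — adjoining p is inconsistent.

Adjoining -b^2 + 1/100c^2 + 6b + 31/50c - 39/100 makes the ideal the whole ring: the system is inconsistent.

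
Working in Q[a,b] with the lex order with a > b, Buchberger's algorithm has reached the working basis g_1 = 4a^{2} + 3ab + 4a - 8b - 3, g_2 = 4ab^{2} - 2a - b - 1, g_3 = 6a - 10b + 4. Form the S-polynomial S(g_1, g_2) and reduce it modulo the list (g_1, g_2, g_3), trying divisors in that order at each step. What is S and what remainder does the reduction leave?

lcm(LM(g_1), LM(g_2)) = a^{2}b^{2}.
S = (lcm/LT(g_1))·g_1 − (lcm/LT(g_2))·g_2 = \tfrac{1}{2}a^{2} + \tfrac{3}{4}ab^{3} + ab^{2} + \tfrac{1}{4}ab + \tfrac{1}{4}a - 2b^{3} - \tfrac{3}{4}b^{2}.
Reduce S modulo (g_1, g_2, g_3) in that order:
  leading term a^{2}: subtract (\tfrac{1}{8})·g_1 from \tfrac{1}{2}a^{2} + \tfrac{3}{4}ab^{3} + ab^{2} + \tfrac{1}{4}ab + \tfrac{1}{4}a - 2b^{3} - \tfrac{3}{4}b^{2} → \tfrac{3}{4}ab^{3} + ab^{2} - \tfrac{1}{8}ab - \tfrac{1}{4}a - 2b^{3} - \tfrac{3}{4}b^{2} + b + \tfrac{3}{8}
  leading term ab^{3}: subtract (\tfrac{3}{16}b)·g_2 from \tfrac{3}{4}ab^{3} + ab^{2} - \tfrac{1}{8}ab - \tfrac{1}{4}a - 2b^{3} - \tfrac{3}{4}b^{2} + b + \tfrac{3}{8} → ab^{2} + \tfrac{1}{4}ab - \tfrac{1}{4}a - 2b^{3} - \tfrac{9}{16}b^{2} + \tfrac{19}{16}b + \tfrac{3}{8}
  leading term ab^{2}: subtract (\tfrac{1}{4})·g_2 from ab^{2} + \tfrac{1}{4}ab - \tfrac{1}{4}a - 2b^{3} - \tfrac{9}{16}b^{2} + \tfrac{19}{16}b + \tfrac{3}{8} → \tfrac{1}{4}ab + \tfrac{1}{4}a - 2b^{3} - \tfrac{9}{16}b^{2} + \tfrac{23}{16}b + \tfrac{5}{8}
  leading term ab: subtract (\tfrac{1}{24}b)·g_3 from \tfrac{1}{4}ab + \tfrac{1}{4}a - 2b^{3} - \tfrac{9}{16}b^{2} + \tfrac{23}{16}b + \tfrac{5}{8} → \tfrac{1}{4}a - 2b^{3} - \tfrac{7}{48}b^{2} + \tfrac{61}{48}b + \tfrac{5}{8}
  leading term a: subtract (\tfrac{1}{24})·g_3 from \tfrac{1}{4}a - 2b^{3} - \tfrac{7}{48}b^{2} + \tfrac{61}{48}b + \tfrac{5}{8} → -2b^{3} - \tfrac{7}{48}b^{2} + \tfrac{27}{16}b + \tfrac{11}{24}
  leading term b^{3}: no divisor's leading term divides it; move -2b^{3} to the remainder.
  leading term b^{2}: no divisor's leading term divides it; move -\tfrac{7}{48}b^{2} to the remainder.
  leading term b: no divisor's leading term divides it; move \tfrac{27}{16}b to the remainder.
  leading term 1: no divisor's leading term divides it; move \tfrac{11}{24} to the remainder.
The remainder -2b^{3} - \tfrac{7}{48}b^{2} + \tfrac{27}{16}b + \tfrac{11}{24} is nonzero, so it would be added as the next basis element.

S(g_1, g_2) = \tfrac{1}{2}a^{2} + \tfrac{3}{4}ab^{3} + ab^{2} + \tfrac{1}{4}ab + \tfrac{1}{4}a - 2b^{3} - \tfrac{3}{4}b^{2}; remainder on division = -2b^{3} - \tfrac{7}{48}b^{2} + \tfrac{27}{16}b + \tfrac{11}{24}.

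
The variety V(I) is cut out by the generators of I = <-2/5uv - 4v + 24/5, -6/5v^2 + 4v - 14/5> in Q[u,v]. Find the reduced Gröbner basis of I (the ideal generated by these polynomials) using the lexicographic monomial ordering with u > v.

This is the nonlinear analogue of row-reducing a linear system.

f_1 = -2/5uv - 4v + 24/5, LT = uv.
f_2 = -6/5v^2 + 4v - 14/5, LT = v^2.

S(f_1,f_2): lcm = uv^2. S = 10/3uv - 7/3u + 10v^2 - 12v.
  reduce S modulo (f_1, f_2):
  remainder -7/3u - 12v + 50/3 ≠ 0; add g_3 = -7/3u - 12v + 50/3 to the basis.

The other S-polynomials (S(f_1,g_3), S(f_2,g_3)) all reduce to 0 modulo the current basis, so we have a Gröbner basis.
Inter-reduce: drop elements whose leading term is divisible by another's, tail-reduce, and make monic.

G = {u + 36/7v - 50/7, v^2 - 10/3v + 7/3}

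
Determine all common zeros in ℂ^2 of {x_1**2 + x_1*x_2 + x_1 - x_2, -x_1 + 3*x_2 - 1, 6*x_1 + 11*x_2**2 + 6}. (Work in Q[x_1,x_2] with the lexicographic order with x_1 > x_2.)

{(-1, 0)}

Compute a lex Gröbner basis by Buchberger's algorithm.
f_1 = x_1**2 + x_1*x_2 + x_1 - x_2, LT = x_1**2.
f_2 = -x_1 + 3*x_2 - 1, LT = x_1.
f_3 = 6*x_1 + 11*x_2**2 + 6, LT = x_1.

S(f_1,f_2): lcm = x_1**2. S = 4*x_1*x_2 - x_2.
  leading term x_1*x_2: subtract (-4*x_2)·f_2 from 4*x_1*x_2 - x_2 → 12*x_2**2 - 5*x_2
  leading term x_2**2: no divisor's leading term divides it; move 12*x_2**2 to the remainder.
  leading term x_2: no divisor's leading term divides it; move -5*x_2 to the remainder.
  remainder 12*x_2**2 - 5*x_2 ≠ 0; add h_4 = 12*x_2**2 - 5*x_2 to the basis.

S(f_1,f_3): lcm = x_1**2. S = -11/6*x_1*x_2**2 + x_1*x_2 - x_2.
  leading term x_1*x_2**2: subtract (11/6*x_2**2)·f_2 from -11/6*x_1*x_2**2 + x_1*x_2 - x_2 → x_1*x_2 - 11/2*x_2**3 + 11/6*x_2**2 - x_2
  leading term x_1*x_2: subtract (-x_2)·f_2 from x_1*x_2 - 11/2*x_2**3 + 11/6*x_2**2 - x_2 → -11/2*x_2**3 + 29/6*x_2**2 - 2*x_2
  leading term x_2**3: subtract (-11/24*x_2)·h_4 from -11/2*x_2**3 + 29/6*x_2**2 - 2*x_2 → 61/24*x_2**2 - 2*x_2
  leading term x_2**2: subtract (61/288)·h_4 from 61/24*x_2**2 - 2*x_2 → -271/288*x_2
  leading term x_2: no divisor's leading term divides it; move -271/288*x_2 to the remainder.
  remainder -271/288*x_2 ≠ 0; add h_5 = -271/288*x_2 to the basis.

The other S-polynomials (S(f_2,f_3), S(f_1,h_4), S(f_2,h_4), S(f_3,h_4), S(f_1,h_5), S(f_2,h_5), S(f_3,h_5), S(h_4,h_5)) all reduce to 0 modulo the current basis, so we have a Gröbner basis.
Inter-reduce: drop elements whose leading term is divisible by another's, tail-reduce, and make monic.
Reduced Gröbner basis: {x_1 + 1, x_2}.

A lex Gröbner basis eliminates variables successively. Here x_2 depends only on x_2, with roots {0}; lifting each root through the earlier basis elements recovers the full solutions.
  x_2 = 0: the earlier basis element becomes x_1 + 1 = 0, giving x_1 = -1 — point (-1, 0).
Substituting each solution back into the original system confirms all equations vanish.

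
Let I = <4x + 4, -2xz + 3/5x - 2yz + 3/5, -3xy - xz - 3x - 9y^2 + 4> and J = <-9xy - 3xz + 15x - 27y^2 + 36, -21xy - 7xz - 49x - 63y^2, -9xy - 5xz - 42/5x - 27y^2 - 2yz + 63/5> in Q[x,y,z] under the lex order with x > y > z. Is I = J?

Equality of ideals is decidable: compute both reduced Gröbner bases (unique for the ordering) and check whether they agree.
Buchberger on the first generating set:
f_1 = 4x + 4, LT = x.
f_2 = -2xz + 3/5x - 2yz + 3/5, LT = xz.
f_3 = -3xy - xz - 3x - 9y^2 + 4, LT = xy.

S(f_1,f_2): lcm = xz. S = 3/10x - yz + z + 3/10.
  leading term x: subtract (3/40)·f_1 from 3/10x - yz + z + 3/10 → -yz + z
  leading term yz: no divisor's leading term divides it; move -yz to the remainder.
  leading term z: no divisor's leading term divides it; move z to the remainder.
  remainder -yz + z ≠ 0; add g_4 = -yz + z to the basis.

S(f_1,f_3): lcm = xy. S = -1/3xz - x - 3y^2 + y + 4/3.
  leading term xz: subtract (-1/12z)·f_1 from -1/3xz - x - 3y^2 + y + 4/3 → -x - 3y^2 + y + 1/3z + 4/3
  leading term x: subtract (-1/4)·f_1 from -x - 3y^2 + y + 1/3z + 4/3 → -3y^2 + y + 1/3z + 7/3
  leading term y^2: no divisor's leading term divides it; move -3y^2 to the remainder.
  leading term y: no divisor's leading term divides it; move y to the remainder.
  leading term z: no divisor's leading term divides it; move 1/3z to the remainder.
  leading term 1: no divisor's leading term divides it; move 7/3 to the remainder.
  remainder -3y^2 + y + 1/3z + 7/3 ≠ 0; add g_5 = -3y^2 + y + 1/3z + 7/3 to the basis.

S(f_2,f_3): lcm = xyz. S = -3/10xy - 1/3xz^2 - xz - 2y^2z - 3/10y + 4/3z.
  leading term xy: subtract (-3/40y)·f_1 from -3/10xy - 1/3xz^2 - xz - 2y^2z - 3/10y + 4/3z → -1/3xz^2 - xz - 2y^2z + 4/3z
  leading term xz^2: subtract (-1/12z^2)·f_1 from -1/3xz^2 - xz - 2y^2z + 4/3z → -xz - 2y^2z + 1/3z^2 + 4/3z
  leading term xz: subtract (-1/4z)·f_1 from -xz - 2y^2z + 1/3z^2 + 4/3z → -2y^2z + 1/3z^2 + 7/3z
  leading term y^2z: subtract (2y)·g_4 from -2y^2z + 1/3z^2 + 7/3z → -2yz + 1/3z^2 + 7/3z
  leading term yz: subtract (2)·g_4 from -2yz + 1/3z^2 + 7/3z → 1/3z^2 + 1/3z
  leading term z^2: no divisor's leading term divides it; move 1/3z^2 to the remainder.
  leading term z: no divisor's leading term divides it; move 1/3z to the remainder.
  remainder 1/3z^2 + 1/3z ≠ 0; add g_6 = 1/3z^2 + 1/3z to the basis.

The other S-polynomials (S(f_1,g_4), S(f_2,g_4), S(f_3,g_4), S(f_1,g_5), S(f_2,g_5), S(f_3,g_5), S(g_4,g_5), S(f_1,g_6), S(f_2,g_6), S(f_3,g_6), S(g_4,g_6), S(g_5,g_6)) all reduce to 0 modulo the current basis, so we have a Gröbner basis.
Inter-reduce: drop elements whose leading term is divisible by another's, tail-reduce, and make monic.
Reduced Gröbner basis: {x + 1, y^2 - 1/3y - 1/9z - 7/9, yz - z, z^2 + z}.

Buchberger on the second generating set:
h_1 = -9xy - 3xz + 15x - 27y^2 + 36, LT = xy.
h_2 = -21xy - 7xz - 49x - 63y^2, LT = xy.
h_3 = -9xy - 5xz - 42/5x - 27y^2 - 2yz + 63/5, LT = xy.

S(h_1,h_2): lcm = xy. S = -4x - 4.
  leading term x: no divisor's leading term divides it; move -4x to the remainder.
  leading term 1: no divisor's leading term divides it; move -4 to the remainder.
  remainder -4x - 4 ≠ 0; add k_4 = -4x - 4 to the basis.

S(h_1,h_3): lcm = xy. S = -2/9xz - 13/5x - 2/9yz - 13/5.
  leading term xz: subtract (1/18z)·k_4 from -2/9xz - 13/5x - 2/9yz - 13/5 → -13/5x - 2/9yz + 2/9z - 13/5
  leading term x: subtract (13/20)·k_4 from -13/5x - 2/9yz + 2/9z - 13/5 → -2/9yz + 2/9z
  leading term yz: no divisor's leading term divides it; move -2/9yz to the remainder.
  leading term z: no divisor's leading term divides it; move 2/9z to the remainder.
  remainder -2/9yz + 2/9z ≠ 0; add k_5 = -2/9yz + 2/9z to the basis.

S(h_1,k_4): lcm = xy. S = 1/3xz - 5/3x + 3y^2 - y - 4.
  leading term xz: subtract (-1/12z)·k_4 from 1/3xz - 5/3x + 3y^2 - y - 4 → -5/3x + 3y^2 - y - 1/3z - 4
  leading term x: subtract (5/12)·k_4 from -5/3x + 3y^2 - y - 1/3z - 4 → 3y^2 - y - 1/3z - 7/3
  leading term y^2: no divisor's leading term divides it; move 3y^2 to the remainder.
  leading term y: no divisor's leading term divides it; move -y to the remainder.
  leading term z: no divisor's leading term divides it; move -1/3z to the remainder.
  leading term 1: no divisor's leading term divides it; move -7/3 to the remainder.
  remainder 3y^2 - y - 1/3z - 7/3 ≠ 0; add k_6 = 3y^2 - y - 1/3z - 7/3 to the basis.

S(h_1,k_5): lcm = xyz. S = 1/3xz^2 - 2/3xz + 3y^2z - 4z.
  leading term xz^2: subtract (-1/12z^2)·k_4 from 1/3xz^2 - 2/3xz + 3y^2z - 4z → -2/3xz + 3y^2z - 1/3z^2 - 4z
  leading term xz: subtract (1/6z)·k_4 from -2/3xz + 3y^2z - 1/3z^2 - 4z → 3y^2z - 1/3z^2 - 10/3z
  leading term y^2z: subtract (-27/2y)·k_5 from 3y^2z - 1/3z^2 - 10/3z → 3yz - 1/3z^2 - 10/3z
  leading term yz: subtract (-27/2)·k_5 from 3yz - 1/3z^2 - 10/3z → -1/3z^2 - 1/3z
  leading term z^2: no divisor's leading term divides it; move -1/3z^2 to the remainder.
  leading term z: no divisor's leading term divides it; move -1/3z to the remainder.
  remainder -1/3z^2 - 1/3z ≠ 0; add k_7 = -1/3z^2 - 1/3z to the basis.

The other S-polynomials (S(h_2,h_3), S(h_2,k_4), S(h_3,k_4), S(h_2,k_5), S(h_3,k_5), S(k_4,k_5), S(h_1,k_6), S(h_2,k_6), S(h_3,k_6), S(k_4,k_6), S(k_5,k_6), S(h_1,k_7), S(h_2,k_7), S(h_3,k_7), S(k_4,k_7), S(k_5,k_7), S(k_6,k_7)) all reduce to 0 modulo the current basis, so we have a Gröbner basis.
Inter-reduce: drop elements whose leading term is divisible by another's, tail-reduce, and make monic.
Reduced Gröbner basis: {x + 1, y^2 - 1/3y - 1/9z - 7/9, yz - z, z^2 + z}.

Same reduced basis, so the two generating sets span the same ideal.
The same test decides containment: I ⊆ J iff every generator of I reduces to 0 modulo a Gröbner basis of J.

Yes, the ideals are equal.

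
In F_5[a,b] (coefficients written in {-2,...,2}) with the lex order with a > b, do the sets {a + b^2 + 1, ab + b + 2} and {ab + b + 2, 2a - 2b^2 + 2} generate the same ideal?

No, the ideals differ.

Equality of ideals is decidable: compute both reduced Gröbner bases (unique for the ordering) and check whether they agree.
Buchberger on the first generating set:
f_1 = a + b^2 + 1, LT = a.
f_2 = ab + b + 2, LT = ab.

S(f_1,f_2): lcm = ab. S = b^3 - 2.
  leading term b^3: no divisor's leading term divides it; move b^3 to the remainder.
  leading term 1: no divisor's leading term divides it; move -2 to the remainder.
  remainder b^3 - 2 ≠ 0; add g_3 = b^3 - 2 to the basis.

The other S-polynomials (S(f_1,g_3), S(f_2,g_3)) all reduce to 0 modulo the current basis, so we have a Gröbner basis.
Inter-reduce: drop elements whose leading term is divisible by another's, tail-reduce, and make monic.
Reduced Gröbner basis: {a + b^2 + 1, b^3 - 2}.

Buchberger on the second generating set:
h_1 = ab + b + 2, LT = ab.
h_2 = 2a - 2b^2 + 2, LT = a.

S(h_1,h_2): lcm = ab. S = b^3 + 2.
  leading term b^3: no divisor's leading term divides it; move b^3 to the remainder.
  leading term 1: no divisor's leading term divides it; move 2 to the remainder.
  remainder b^3 + 2 ≠ 0; add k_3 = b^3 + 2 to the basis.

The other S-polynomials (S(h_1,k_3), S(h_2,k_3)) all reduce to 0 modulo the current basis, so we have a Gröbner basis.
Inter-reduce: drop elements whose leading term is divisible by another's, tail-reduce, and make monic.
Reduced Gröbner basis: {a - b^2 + 1, b^3 + 2}.

These differ, so the ideals are not equal.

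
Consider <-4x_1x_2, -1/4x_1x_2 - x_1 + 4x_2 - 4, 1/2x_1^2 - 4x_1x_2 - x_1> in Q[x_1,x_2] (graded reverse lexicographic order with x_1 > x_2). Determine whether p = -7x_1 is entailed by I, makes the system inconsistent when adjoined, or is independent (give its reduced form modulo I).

-7x_1 lies in I (it reduces to 0).

First compute the reduced Gröbner basis of I by Buchberger's algorithm.
f_1 = -4x_1x_2, LT = x_1x_2.
f_2 = -1/4x_1x_2 - x_1 + 4x_2 - 4, LT = x_1x_2.
f_3 = 1/2x_1^2 - 4x_1x_2 - x_1, LT = x_1^2.

S(f_1,f_2): lcm = x_1x_2. S = -4x_1 + 16x_2 - 16.
  leading term x_1: no divisor's leading term divides it; move -4x_1 to the remainder.
  leading term x_2: no divisor's leading term divides it; move 16x_2 to the remainder.
  leading term 1: no divisor's leading term divides it; move -16 to the remainder.
  remainder -4x_1 + 16x_2 - 16 ≠ 0; add h_4 = -4x_1 + 16x_2 - 16 to the basis.

S(f_2,f_3): lcm = x_1^2x_2. S = 8x_1x_2^2 + 4x_1^2 - 14x_1x_2 + 16x_1.
  leading term x_1x_2^2: subtract (-2x_2)·f_1 from 8x_1x_2^2 + 4x_1^2 - 14x_1x_2 + 16x_1 → 4x_1^2 - 14x_1x_2 + 16x_1
  leading term x_1^2: subtract (8)·f_3 from 4x_1^2 - 14x_1x_2 + 16x_1 → 18x_1x_2 + 24x_1
  leading term x_1x_2: subtract (-9/2)·f_1 from 18x_1x_2 + 24x_1 → 24x_1
  leading term x_1: subtract (-6)·h_4 from 24x_1 → 96x_2 - 96
  leading term x_2: no divisor's leading term divides it; move 96x_2 to the remainder.
  leading term 1: no divisor's leading term divides it; move -96 to the remainder.
  remainder 96x_2 - 96 ≠ 0; add h_5 = 96x_2 - 96 to the basis.

The other S-polynomials (S(f_1,f_3), S(f_1,h_4), S(f_2,h_4), S(f_3,h_4), S(f_1,h_5), S(f_2,h_5), S(f_3,h_5), S(h_4,h_5)) all reduce to 0 modulo the current basis, so we have a Gröbner basis.
Inter-reduce: drop elements whose leading term is divisible by another's, tail-reduce, and make monic.
Reduced Gröbner basis: {x_1, x_2 - 1}.
Label its elements g_1 = x_1, g_2 = x_2 - 1.

Reduce p = -7x_1 modulo G:
  leading term x_1: subtract (-7)·g_1 from -7x_1 → 0
  normal form = 0.
Since the normal form is 0, p ∈ I.

The remainder on division by a Gröbner basis is unique — it is the normal form.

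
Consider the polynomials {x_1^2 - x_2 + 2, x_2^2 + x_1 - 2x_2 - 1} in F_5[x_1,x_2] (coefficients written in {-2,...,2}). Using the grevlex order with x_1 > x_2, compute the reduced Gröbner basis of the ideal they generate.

G = {x_1^2 - x_2 + 2, x_2^2 + x_1 - 2x_2 - 1}

The reduced Gröbner basis is the canonical form of the ideal for this ordering.

f_1 = x_1^2 - x_2 + 2, LT = x_1^2.
f_2 = x_2^2 + x_1 - 2x_2 - 1, LT = x_2^2.

S(f_1,f_2): leading monomials are coprime, so the S-polynomial reduces to 0 (Buchberger's first criterion).
Every S-polynomial of the final basis reduces to 0, so we have a Gröbner basis.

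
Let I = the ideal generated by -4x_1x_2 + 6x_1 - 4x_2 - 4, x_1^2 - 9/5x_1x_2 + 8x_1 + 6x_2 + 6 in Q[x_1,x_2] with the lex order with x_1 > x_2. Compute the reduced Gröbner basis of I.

f_1 = -4x_1x_2 + 6x_1 - 4x_2 - 4, LT = x_1x_2.
f_2 = x_1^2 - 9/5x_1x_2 + 8x_1 + 6x_2 + 6, LT = x_1^2.

S(f_1,f_2): lcm = x_1^2x_2. S = -3/2x_1^2 + 9/5x_1x_2^2 - 7x_1x_2 + x_1 - 6x_2^2 - 6x_2.
  reduce S modulo (f_1, f_2):
  remainder 5/2x_1 - 39/5x_2^2 + 41/5x_2 + 16 ≠ 0; add g_3 = 5/2x_1 - 39/5x_2^2 + 41/5x_2 + 16 to the basis.

S(f_1,g_3): lcm = x_1x_2. S = -3/2x_1 + 78/25x_2^3 - 82/25x_2^2 - 27/5x_2 + 1.
  reduce S modulo (f_1, f_2, g_3):
  remainder 78/25x_2^3 - 199/25x_2^2 - 12/25x_2 + 53/5 ≠ 0; add g_4 = 78/25x_2^3 - 199/25x_2^2 - 12/25x_2 + 53/5 to the basis.

The other S-polynomials (S(f_2,g_3), S(f_1,g_4), S(f_2,g_4), S(g_3,g_4)) all reduce to 0 modulo the current basis, so we have a Gröbner basis.
Inter-reduce: drop elements whose leading term is divisible by another's, tail-reduce, and make monic.

G = {x_1 - 78/25x_2^2 + 82/25x_2 + 32/5, x_2^3 - 199/78x_2^2 - 2/13x_2 + 265/78}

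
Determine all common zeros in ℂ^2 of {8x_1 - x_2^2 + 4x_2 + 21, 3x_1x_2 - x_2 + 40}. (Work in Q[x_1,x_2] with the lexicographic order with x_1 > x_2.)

{(3, -5), (-119/48 - 5*sqrt(39)*I/48, 9/2 - sqrt(39)*I/6), (-119/48 + 5*sqrt(39)*I/48, 9/2 + sqrt(39)*I/6)}

Compute a lex Gröbner basis by Buchberger's algorithm.
f_1 = 8x_1 - x_2^2 + 4x_2 + 21, LT = x_1.
f_2 = 3x_1x_2 - x_2 + 40, LT = x_1x_2.

S(f_1,f_2): lcm = x_1x_2. S = -1/8x_2^3 + 1/2x_2^2 + 71/24x_2 - 40/3.
  leading term x_2^3: no divisor's leading term divides it; move -1/8x_2^3 to the remainder.
  leading term x_2^2: no divisor's leading term divides it; move 1/2x_2^2 to the remainder.
  leading term x_2: no divisor's leading term divides it; move 71/24x_2 to the remainder.
  leading term 1: no divisor's leading term divides it; move -40/3 to the remainder.
  remainder -1/8x_2^3 + 1/2x_2^2 + 71/24x_2 - 40/3 ≠ 0; add h_3 = -1/8x_2^3 + 1/2x_2^2 + 71/24x_2 - 40/3 to the basis.

S(f_1,h_3): leading monomials are coprime, so the S-polynomial reduces to 0 (Buchberger's first criterion).
S(f_2,h_3): lcm = x_1x_2^3. S = 4x_1x_2^2 + 71/3x_1x_2 - 320/3x_1 - 1/3x_2^3 + 40/3x_2^2.
  leading term x_1x_2^2: subtract (1/2x_2^2)·f_1 from 4x_1x_2^2 + 71/3x_1x_2 - 320/3x_1 - 1/3x_2^3 + 40/3x_2^2 → 71/3x_1x_2 - 320/3x_1 + 1/2x_2^4 - 7/3x_2^3 + 17/6x_2^2
  leading term x_1x_2: subtract (71/24x_2)·f_1 from 71/3x_1x_2 - 320/3x_1 + 1/2x_2^4 - 7/3x_2^3 + 17/6x_2^2 → -320/3x_1 + 1/2x_2^4 + 5/8x_2^3 - 9x_2^2 - 497/8x_2
  leading term x_1: subtract (-40/3)·f_1 from -320/3x_1 + 1/2x_2^4 + 5/8x_2^3 - 9x_2^2 - 497/8x_2 → 1/2x_2^4 + 5/8x_2^3 - 67/3x_2^2 - 211/24x_2 + 280
  leading term x_2^4: subtract (-4x_2)·h_3 from 1/2x_2^4 + 5/8x_2^3 - 67/3x_2^2 - 211/24x_2 + 280 → 21/8x_2^3 - 21/2x_2^2 - 497/8x_2 + 280
  leading term x_2^3: subtract (-21)·h_3 from 21/8x_2^3 - 21/2x_2^2 - 497/8x_2 + 280 → 0
  remainder 0.

Every S-polynomial of the final basis reduces to 0, so we have a Gröbner basis.
Inter-reduce: drop elements whose leading term is divisible by another's, tail-reduce, and make monic.
Reduced Gröbner basis: {x_1 - 1/8x_2^2 + 1/2x_2 + 21/8, x_2^3 - 4x_2^2 - 71/3x_2 + 320/3}.

A lex Gröbner basis eliminates variables successively. Here x_2^3 - 4x_2^2 - 71/3x_2 + 320/3 depends only on x_2, with roots {-5, 9/2 - sqrt(39)*I/6, 9/2 + sqrt(39)*I/6}; lifting each root through the earlier basis elements recovers the full solutions.
  x_2 = -5: the earlier basis element becomes x_1 - 3 = 0, giving x_1 = 3 — point (3, -5).
  x_2 = 9/2 - sqrt(39)*I/6: the earlier basis element becomes x_1 + 119/48 + 5*sqrt(39)*I/48 = 0, giving x_1 = -119/48 - 5*sqrt(39)*I/48 — point (-119/48 - 5*sqrt(39)*I/48, 9/2 - sqrt(39)*I/6).
  x_2 = 9/2 + sqrt(39)*I/6: the earlier basis element becomes x_1 + 119/48 - 5*sqrt(39)*I/48 = 0, giving x_1 = -119/48 + 5*sqrt(39)*I/48 — point (-119/48 + 5*sqrt(39)*I/48, 9/2 + sqrt(39)*I/6).
Substituting each solution back into the original system confirms all equations vanish.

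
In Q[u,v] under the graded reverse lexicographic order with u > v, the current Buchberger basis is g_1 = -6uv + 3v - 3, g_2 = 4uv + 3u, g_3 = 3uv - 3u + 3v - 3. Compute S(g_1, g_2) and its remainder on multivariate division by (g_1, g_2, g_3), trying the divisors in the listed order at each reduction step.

lcm(LM(g_1), LM(g_2)) = uv.
S = (lcm/LT(g_1))·g_1 − (lcm/LT(g_2))·g_2 = -3/4u - 1/2v + 1/2.
Reduce S modulo (g_1, g_2, g_3) in that order:
  leading term u: no divisor's leading term divides it; move -3/4u to the remainder.
  leading term v: no divisor's leading term divides it; move -1/2v to the remainder.
  leading term 1: no divisor's leading term divides it; move 1/2 to the remainder.
The remainder -3/4u - 1/2v + 1/2 is nonzero, so it would be added as the next basis element.

S(g_1, g_2) = -3/4u - 1/2v + 1/2; remainder on division = -3/4u - 1/2v + 1/2.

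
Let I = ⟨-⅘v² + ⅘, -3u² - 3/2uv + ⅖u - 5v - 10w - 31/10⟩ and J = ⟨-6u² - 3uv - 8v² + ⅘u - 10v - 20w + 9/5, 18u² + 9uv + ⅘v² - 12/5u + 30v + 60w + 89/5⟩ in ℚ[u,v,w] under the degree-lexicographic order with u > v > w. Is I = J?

Yes, the ideals are equal.

Two ideals are equal iff their reduced Gröbner bases coincide (the reduced basis is unique for a fixed ordering).
Buchberger on the first generating set:
f_1 = -⅘v² + ⅘, LT = v².
f_2 = -3u² - 3/2uv + ⅖u - 5v - 10w - 31/10, LT = u².

The S-polynomials (S(f_1,f_2)) all reduce to 0 modulo the current basis, so we have a Gröbner basis.
Inter-reduce: drop elements whose leading term is divisible by another's, tail-reduce, and make monic.
Reduced Gröbner basis: {u² + ½uv - 2/15u + 5/3v + 10/3w + 31/30, v² - 1}.

Buchberger on the second generating set:
h_1 = -6u² - 3uv - 8v² + ⅘u - 10v - 20w + 9/5, LT = u².
h_2 = 18u² + 9uv + ⅘v² - 12/5u + 30v + 60w + 89/5, LT = u².

S(h_1,h_2): lcm = u². S = 58/45v² - 58/45.
  reduce S modulo (h_1, h_2):
  remainder 58/45v² - 58/45 ≠ 0; add k_3 = 58/45v² - 58/45 to the basis.

The other S-polynomials (S(h_1,k_3), S(h_2,k_3)) all reduce to 0 modulo the current basis, so we have a Gröbner basis.
Inter-reduce: drop elements whose leading term is divisible by another's, tail-reduce, and make monic.
Reduced Gröbner basis: {u² + ½uv - 2/15u + 5/3v + 10/3w + 31/30, v² - 1}.

Same reduced basis, so the two generating sets span the same ideal.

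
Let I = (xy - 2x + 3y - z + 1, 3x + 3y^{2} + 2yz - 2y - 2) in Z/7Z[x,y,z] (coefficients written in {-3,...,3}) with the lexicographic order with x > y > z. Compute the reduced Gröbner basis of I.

G = {x + y^{2} + 3yz - 3y - 3, y^{3} + 3y^{2}z + 2y^{2} + yz + z - 2}

f_1 = xy - 2x + 3y - z + 1, LT = xy.
f_2 = 3x + 3y^{2} + 2yz - 2y - 2, LT = x.

S(f_1,f_2): lcm = xy. S = -2x - y^{3} - 3y^{2}z + 3y^{2} - y - z + 1.
  reduce S modulo (f_1, f_2):
  remainder -y^{3} - 3y^{2}z - 2y^{2} - yz - z + 2 ≠ 0; add g_3 = -y^{3} - 3y^{2}z - 2y^{2} - yz - z + 2 to the basis.

The other S-polynomials (S(f_1,g_3), S(f_2,g_3)) all reduce to 0 modulo the current basis, so we have a Gröbner basis.
Inter-reduce: drop elements whose leading term is divisible by another's, tail-reduce, and make monic.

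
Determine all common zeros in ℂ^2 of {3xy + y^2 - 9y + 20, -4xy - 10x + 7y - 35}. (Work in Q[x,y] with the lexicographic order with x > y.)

Compute a lex Gröbner basis by Buchberger's algorithm.
f_1 = 3xy + y^2 - 9y + 20, LT = xy.
f_2 = -4xy - 10x + 7y - 35, LT = xy.

S(f_1,f_2): lcm = xy. S = -5/2x + 1/3y^2 - 5/4y - 25/12.
  leading term x: no divisor's leading term divides it; move -5/2x to the remainder.
  leading term y^2: no divisor's leading term divides it; move 1/3y^2 to the remainder.
  leading term y: no divisor's leading term divides it; move -5/4y to the remainder.
  leading term 1: no divisor's leading term divides it; move -25/12 to the remainder.
  remainder -5/2x + 1/3y^2 - 5/4y - 25/12 ≠ 0; add h_3 = -5/2x + 1/3y^2 - 5/4y - 25/12 to the basis.

S(f_1,h_3): lcm = xy. S = 2/15y^3 - 1/6y^2 - 23/6y + 20/3.
  leading term y^3: no divisor's leading term divides it; move 2/15y^3 to the remainder.
  leading term y^2: no divisor's leading term divides it; move -1/6y^2 to the remainder.
  leading term y: no divisor's leading term divides it; move -23/6y to the remainder.
  leading term 1: no divisor's leading term divides it; move 20/3 to the remainder.
  remainder 2/15y^3 - 1/6y^2 - 23/6y + 20/3 ≠ 0; add h_4 = 2/15y^3 - 1/6y^2 - 23/6y + 20/3 to the basis.

The other S-polynomials (S(f_2,h_3), S(f_1,h_4), S(f_2,h_4), S(h_3,h_4)) all reduce to 0 modulo the current basis, so we have a Gröbner basis.
Inter-reduce: drop elements whose leading term is divisible by another's, tail-reduce, and make monic.
Reduced Gröbner basis: {x - 2/15y^2 + 1/2y + 5/6, y^3 - 5/4y^2 - 115/4y + 50}.

The lex basis is triangular: the last element involves only y. Solving y^3 - 5/4y^2 - 115/4y + 50 = 0 gives y ∈ {5, -15/8 + sqrt(865)/8, -sqrt(865)/8 - 15/8}; substituting each value into the earlier elements determines the remaining variables.
  y = 5: the earlier basis element becomes x = 0, giving x = 0 — point (0, 5).
  y = -15/8 + sqrt(865)/8: the earlier basis element becomes x - 19/8 + sqrt(865)/8 = 0, giving x = 19/8 - sqrt(865)/8 — point (19/8 - sqrt(865)/8, -15/8 + sqrt(865)/8).
  y = -sqrt(865)/8 - 15/8: the earlier basis element becomes x - sqrt(865)/8 - 19/8 = 0, giving x = 19/8 + sqrt(865)/8 — point (19/8 + sqrt(865)/8, -sqrt(865)/8 - 15/8).
A lex Gröbner basis triangularizes the system, enabling back-substitution.

{(0, 5), (19/8 - sqrt(865)/8, -15/8 + sqrt(865)/8), (19/8 + sqrt(865)/8, -sqrt(865)/8 - 15/8)}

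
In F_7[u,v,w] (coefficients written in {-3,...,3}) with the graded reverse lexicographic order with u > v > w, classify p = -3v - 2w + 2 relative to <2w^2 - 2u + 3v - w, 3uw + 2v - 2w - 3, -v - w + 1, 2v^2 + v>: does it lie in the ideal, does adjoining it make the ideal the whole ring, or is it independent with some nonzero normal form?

First compute the reduced Gröbner basis of I by Buchberger's algorithm.
f_1 = 2w^2 - 2u + 3v - w, LT = w^2.
f_2 = 3uw + 2v - 2w - 3, LT = uw.
f_3 = -v - w + 1, LT = v.
f_4 = 2v^2 + v, LT = v^2.

S(f_1,f_2): lcm = uw^2. S = -u^2 - 2uv + 3uw - 3vw + 3w^2 + w.
  leading term u^2: no divisor's leading term divides it; move -u^2 to the remainder.
  leading term uv: subtract (2u)·f_3 from -2uv + 3uw - 3vw + 3w^2 + w → -2uw - 3vw + 3w^2 - 2u + w
  leading term uw: subtract (-3)·f_2 from -2uw - 3vw + 3w^2 - 2u + w → -3vw + 3w^2 - 2u - v + 2w - 2
  leading term vw: subtract (3w)·f_3 from -3vw + 3w^2 - 2u - v + 2w - 2 → -w^2 - 2u - v - w - 2
  leading term w^2: subtract (3)·f_1 from -w^2 - 2u - v - w - 2 → -3u - 3v + 2w - 2
  leading term u: no divisor's leading term divides it; move -3u to the remainder.
  leading term v: subtract (3)·f_3 from -3v + 2w - 2 → -2w + 2
  leading term w: no divisor's leading term divides it; move -2w to the remainder.
  leading term 1: no divisor's leading term divides it; move 2 to the remainder.
  remainder -u^2 - 3u - 2w + 2 ≠ 0; add h_5 = -u^2 - 3u - 2w + 2 to the basis.

S(f_3,f_4): lcm = v^2. S = vw + 2v.
  leading term vw: subtract (-w)·f_3 from vw + 2v → -w^2 + 2v + w
  leading term w^2: subtract (3)·f_1 from -w^2 + 2v + w → -u - 3w
  leading term u: no divisor's leading term divides it; move -u to the remainder.
  leading term w: no divisor's leading term divides it; move -3w to the remainder.
  remainder -u - 3w ≠ 0; add h_6 = -u - 3w to the basis.

S(f_2,h_6): lcm = uw. S = -3w^2 + 3v - 3w - 1.
  leading term w^2: subtract (2)·f_1 from -3w^2 + 3v - 3w - 1 → -3u - 3v - w - 1
  leading term u: subtract (3)·h_6 from -3u - 3v - w - 1 → -3v + w - 1
  leading term v: subtract (3)·f_3 from -3v + w - 1 → -3w + 3
  leading term w: no divisor's leading term divides it; move -3w to the remainder.
  leading term 1: no divisor's leading term divides it; move 3 to the remainder.
  remainder -3w + 3 ≠ 0; add h_7 = -3w + 3 to the basis.

The other S-polynomials (S(f_1,f_3), S(f_1,f_4), S(f_2,f_3), S(f_2,f_4), S(f_1,h_5), S(f_2,h_5), S(f_3,h_5), S(f_4,h_5), S(f_1,h_6), S(f_3,h_6), S(f_4,h_6), S(h_5,h_6), S(f_1,h_7), S(f_2,h_7), S(f_3,h_7), S(f_4,h_7), S(h_5,h_7), S(h_6,h_7)) all reduce to 0 modulo the current basis, so we have a Gröbner basis.
Inter-reduce: drop elements whose leading term is divisible by another's, tail-reduce, and make monic.
Reduced Gröbner basis: {u + 3, v, w - 1}.
Label its elements g_1 = u + 3, g_2 = v, g_3 = w - 1.

Reduce p = -3v - 2w + 2 modulo G:
  leading term v: subtract (-3)·g_2 from -3v - 2w + 2 → -2w + 2
  leading term w: subtract (-2)·g_3 from -2w + 2 → 0
  normal form = 0.
Since the normal form is 0, p ∈ I.

-3v - 2w + 2 lies in I (it reduces to 0).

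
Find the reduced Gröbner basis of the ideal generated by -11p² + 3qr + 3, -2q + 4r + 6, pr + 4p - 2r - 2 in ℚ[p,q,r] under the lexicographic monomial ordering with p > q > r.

G = {p + 1/11r³ + ½r² - 5/66r - 16/33, q - 2r - 3, r⁴ + 19/2r³ + 127/6r² + 40/3r + ⅔}

The reduced Gröbner basis is the canonical form of the ideal for this ordering.

f_1 = -11p² + 3qr + 3, LT = p².
f_2 = -2q + 4r + 6, LT = q.
f_3 = pr + 4p - 2r - 2, LT = pr.

S(f_1,f_3): lcm = p²r. S = -4p² + 2pr + 2p - 3/11qr² - 3/11r.
  reduce S modulo (f_1, f_2, f_3):
  remainder -6p - 6/11r³ - 3r² + 5/11r + 32/11 ≠ 0; add g_4 = -6p - 6/11r³ - 3r² + 5/11r + 32/11 to the basis.

S(f_3,g_4): lcm = pr. S = 4p - 1/11r⁴ - ½r³ + 5/66r² - 50/33r - 2.
  reduce S modulo (f_1, f_2, f_3, g_4):
  remainder -1/11r⁴ - 19/22r³ - 127/66r² - 40/33r - 2/33 ≠ 0; add g_5 = -1/11r⁴ - 19/22r³ - 127/66r² - 40/33r - 2/33 to the basis.

The other S-polynomials (S(f_1,f_2), S(f_2,f_3), S(f_1,g_4), S(f_2,g_4), S(f_1,g_5), S(f_2,g_5), S(f_3,g_5), S(g_4,g_5)) all reduce to 0 modulo the current basis, so we have a Gröbner basis.
Inter-reduce: drop elements whose leading term is divisible by another's, tail-reduce, and make monic.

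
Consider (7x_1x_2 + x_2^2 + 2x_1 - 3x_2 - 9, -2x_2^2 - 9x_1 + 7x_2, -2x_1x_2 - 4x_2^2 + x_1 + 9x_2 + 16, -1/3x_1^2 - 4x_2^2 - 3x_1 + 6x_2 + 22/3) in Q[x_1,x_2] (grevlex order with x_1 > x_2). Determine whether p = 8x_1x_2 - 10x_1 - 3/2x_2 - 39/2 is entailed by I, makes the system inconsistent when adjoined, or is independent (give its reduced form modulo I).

8x_1x_2 - 10x_1 - 3/2x_2 - 39/2 lies in I (it reduces to 0).

First compute the reduced Gröbner basis of I by Buchberger's algorithm.
f_1 = 7x_1x_2 + x_2^2 + 2x_1 - 3x_2 - 9, LT = x_1x_2.
f_2 = -2x_2^2 - 9x_1 + 7x_2, LT = x_2^2.
f_3 = -2x_1x_2 - 4x_2^2 + x_1 + 9x_2 + 16, LT = x_1x_2.
f_4 = -1/3x_1^2 - 4x_2^2 - 3x_1 + 6x_2 + 22/3, LT = x_1^2.

S(f_1,f_2): lcm = x_1x_2^2. S = 1/7x_2^3 - 9/2x_1^2 + 53/14x_1x_2 - 3/7x_2^2 - 9/7x_2.
  reduce S modulo (f_1, f_2, f_3, f_4):
  remainder -39533/196x_1 + 20921/196x_2 - 4653/49 ≠ 0; add h_5 = -39533/196x_1 + 20921/196x_2 - 4653/49 to the basis.

S(f_1,f_3): lcm = x_1x_2. S = -13/7x_2^2 + 11/14x_1 + 57/14x_2 + 47/7.
  reduce S modulo (f_1, f_2, f_3, f_4, h_5):
  remainder 95269/39533x_2 + 95269/39533 ≠ 0; add h_6 = 95269/39533x_2 + 95269/39533 to the basis.

The other S-polynomials (S(f_1,f_4), S(f_2,f_3), S(f_2,f_4), S(f_3,f_4), S(f_1,h_5), S(f_2,h_5), S(f_3,h_5), S(f_4,h_5), S(f_1,h_6), S(f_2,h_6), S(f_3,h_6), S(f_4,h_6), S(h_5,h_6)) all reduce to 0 modulo the current basis, so we have a Gröbner basis.
Inter-reduce: drop elements whose leading term is divisible by another's, tail-reduce, and make monic.
Reduced Gröbner basis: {x_1 + 1, x_2 + 1}.
Label its elements g_1 = x_1 + 1, g_2 = x_2 + 1.

Reduce p = 8x_1x_2 - 10x_1 - 3/2x_2 - 39/2 modulo G:
  leading term x_1x_2: subtract (8x_2)·g_1 from 8x_1x_2 - 10x_1 - 3/2x_2 - 39/2 → -10x_1 - 19/2x_2 - 39/2
  leading term x_1: subtract (-10)·g_1 from -10x_1 - 19/2x_2 - 39/2 → -19/2x_2 - 19/2
  leading term x_2: subtract (-19/2)·g_2 from -19/2x_2 - 19/2 → 0
  normal form = 0.
Since the normal form is 0, p ∈ I.

Ideal membership is decidable via reduction modulo a Gröbner basis.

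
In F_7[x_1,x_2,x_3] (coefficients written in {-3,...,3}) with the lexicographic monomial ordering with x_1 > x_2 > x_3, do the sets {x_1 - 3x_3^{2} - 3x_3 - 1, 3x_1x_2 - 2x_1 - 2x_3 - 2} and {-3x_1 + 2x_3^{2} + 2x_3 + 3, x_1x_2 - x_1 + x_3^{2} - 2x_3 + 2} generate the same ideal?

Equality of ideals is decidable: compute both reduced Gröbner bases (unique for the ordering) and check whether they agree.
Buchberger on the first generating set:
f_1 = x_1 - 3x_3^{2} - 3x_3 - 1, LT = x_1.
f_2 = 3x_1x_2 - 2x_1 - 2x_3 - 2, LT = x_1x_2.

S(f_1,f_2): lcm = x_1x_2. S = 3x_1 - 3x_2x_3^{2} - 3x_2x_3 - x_2 + 3x_3 + 3.
  leading term x_1: subtract (3)·f_1 from 3x_1 - 3x_2x_3^{2} - 3x_2x_3 - x_2 + 3x_3 + 3 → -3x_2x_3^{2} - 3x_2x_3 - x_2 + 2x_3^{2} - 2x_3 - 1
  leading term x_2x_3^{2}: no divisor's leading term divides it; move -3x_2x_3^{2} to the remainder.
  leading term x_2x_3: no divisor's leading term divides it; move -3x_2x_3 to the remainder.
  leading term x_2: no divisor's leading term divides it; move -x_2 to the remainder.
  leading term x_3^{2}: no divisor's leading term divides it; move 2x_3^{2} to the remainder.
  leading term x_3: no divisor's leading term divides it; move -2x_3 to the remainder.
  leading term 1: no divisor's leading term divides it; move -1 to the remainder.
  remainder -3x_2x_3^{2} - 3x_2x_3 - x_2 + 2x_3^{2} - 2x_3 - 1 ≠ 0; add g_3 = -3x_2x_3^{2} - 3x_2x_3 - x_2 + 2x_3^{2} - 2x_3 - 1 to the basis.

The other S-polynomials (S(f_1,g_3), S(f_2,g_3)) all reduce to 0 modulo the current basis, so we have a Gröbner basis.
Inter-reduce: drop elements whose leading term is divisible by another's, tail-reduce, and make monic.
Reduced Gröbner basis: {x_1 - 3x_3^{2} - 3x_3 - 1, x_2x_3^{2} + x_2x_3 - 2x_2 - 3x_3^{2} + 3x_3 - 2}.

Buchberger on the second generating set:
h_1 = -3x_1 + 2x_3^{2} + 2x_3 + 3, LT = x_1.
h_2 = x_1x_2 - x_1 + x_3^{2} - 2x_3 + 2, LT = x_1x_2.

S(h_1,h_2): lcm = x_1x_2. S = x_1 - 3x_2x_3^{2} - 3x_2x_3 - x_2 - x_3^{2} + 2x_3 - 2.
  leading term x_1: subtract (2)·h_1 from x_1 - 3x_2x_3^{2} - 3x_2x_3 - x_2 - x_3^{2} + 2x_3 - 2 → -3x_2x_3^{2} - 3x_2x_3 - x_2 + 2x_3^{2} - 2x_3 - 1
  leading term x_2x_3^{2}: no divisor's leading term divides it; move -3x_2x_3^{2} to the remainder.
  leading term x_2x_3: no divisor's leading term divides it; move -3x_2x_3 to the remainder.
  leading term x_2: no divisor's leading term divides it; move -x_2 to the remainder.
  leading term x_3^{2}: no divisor's leading term divides it; move 2x_3^{2} to the remainder.
  leading term x_3: no divisor's leading term divides it; move -2x_3 to the remainder.
  leading term 1: no divisor's leading term divides it; move -1 to the remainder.
  remainder -3x_2x_3^{2} - 3x_2x_3 - x_2 + 2x_3^{2} - 2x_3 - 1 ≠ 0; add k_3 = -3x_2x_3^{2} - 3x_2x_3 - x_2 + 2x_3^{2} - 2x_3 - 1 to the basis.

The other S-polynomials (S(h_1,k_3), S(h_2,k_3)) all reduce to 0 modulo the current basis, so we have a Gröbner basis.
Inter-reduce: drop elements whose leading term is divisible by another's, tail-reduce, and make monic.
Reduced Gröbner basis: {x_1 - 3x_3^{2} - 3x_3 - 1, x_2x_3^{2} + x_2x_3 - 2x_2 - 3x_3^{2} + 3x_3 - 2}.

These coincide, so the ideals are equal.

Yes, the ideals are equal.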